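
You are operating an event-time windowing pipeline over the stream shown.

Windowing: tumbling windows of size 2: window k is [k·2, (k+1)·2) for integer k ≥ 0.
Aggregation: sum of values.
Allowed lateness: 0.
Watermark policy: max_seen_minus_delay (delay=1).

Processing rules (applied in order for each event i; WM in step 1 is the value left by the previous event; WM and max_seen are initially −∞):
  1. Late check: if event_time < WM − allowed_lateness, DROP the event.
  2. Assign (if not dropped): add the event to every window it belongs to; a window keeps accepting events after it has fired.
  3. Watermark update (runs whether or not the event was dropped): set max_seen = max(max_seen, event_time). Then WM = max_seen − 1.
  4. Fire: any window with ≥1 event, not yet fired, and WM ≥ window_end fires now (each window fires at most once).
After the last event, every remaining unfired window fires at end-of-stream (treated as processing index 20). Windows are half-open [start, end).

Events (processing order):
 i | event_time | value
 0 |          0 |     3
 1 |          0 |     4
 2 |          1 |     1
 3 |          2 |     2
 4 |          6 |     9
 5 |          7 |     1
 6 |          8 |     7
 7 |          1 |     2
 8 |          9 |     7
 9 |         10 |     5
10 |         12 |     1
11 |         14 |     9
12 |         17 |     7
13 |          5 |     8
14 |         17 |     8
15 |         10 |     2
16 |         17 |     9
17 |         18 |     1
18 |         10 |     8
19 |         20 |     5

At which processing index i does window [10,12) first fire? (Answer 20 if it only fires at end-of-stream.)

i=0 t=0 v=3: → [0,2); WM=-1
i=1 t=0 v=4: → [0,2); WM=-1
i=2 t=1 v=1: → [0,2); WM=0
i=3 t=2 v=2: → [2,4); WM=1
i=4 t=6 v=9: → [6,8); WM=5; [0,2) fires=8 [2,4) fires=2
i=5 t=7 v=1: → [6,8); WM=6
i=6 t=8 v=7: → [8,10); WM=7
i=7 t=1 v=2: DROP (t<7-0); WM=7
i=8 t=9 v=7: → [8,10); WM=8; [6,8) fires=10
i=9 t=10 v=5: → [10,12); WM=9
i=10 t=12 v=1: → [12,14); WM=11; [8,10) fires=14
i=11 t=14 v=9: → [14,16); WM=13; [10,12) fires=5
i=12 t=17 v=7: → [16,18); WM=16; [12,14) fires=1 [14,16) fires=9
i=13 t=5 v=8: DROP (t<16-0); WM=16
i=14 t=17 v=8: → [16,18); WM=16
i=15 t=10 v=2: DROP (t<16-0); WM=16
i=16 t=17 v=9: → [16,18); WM=16
i=17 t=18 v=1: → [18,20); WM=17
i=18 t=10 v=8: DROP (t<17-0); WM=17
i=19 t=20 v=5: → [20,22); WM=19; [16,18) fires=24

11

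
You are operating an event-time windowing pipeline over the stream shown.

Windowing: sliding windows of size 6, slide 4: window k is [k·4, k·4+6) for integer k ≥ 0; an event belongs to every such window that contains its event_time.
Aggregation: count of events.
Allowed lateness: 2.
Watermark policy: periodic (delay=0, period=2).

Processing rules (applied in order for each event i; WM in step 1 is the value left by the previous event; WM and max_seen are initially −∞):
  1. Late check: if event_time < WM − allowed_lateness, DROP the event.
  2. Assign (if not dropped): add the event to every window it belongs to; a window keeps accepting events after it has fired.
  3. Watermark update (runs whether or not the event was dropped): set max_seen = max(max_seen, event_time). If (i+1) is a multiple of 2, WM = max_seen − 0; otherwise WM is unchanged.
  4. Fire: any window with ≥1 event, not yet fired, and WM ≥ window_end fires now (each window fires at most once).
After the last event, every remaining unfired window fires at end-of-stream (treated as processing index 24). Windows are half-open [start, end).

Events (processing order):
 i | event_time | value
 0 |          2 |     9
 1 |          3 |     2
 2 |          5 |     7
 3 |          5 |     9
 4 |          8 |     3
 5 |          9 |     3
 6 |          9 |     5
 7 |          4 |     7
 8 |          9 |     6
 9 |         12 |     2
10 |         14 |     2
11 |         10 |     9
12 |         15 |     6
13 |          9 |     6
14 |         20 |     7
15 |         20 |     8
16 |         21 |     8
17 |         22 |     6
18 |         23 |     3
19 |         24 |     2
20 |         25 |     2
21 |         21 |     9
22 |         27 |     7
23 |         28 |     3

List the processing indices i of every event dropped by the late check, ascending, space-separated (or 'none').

i=0 t=2 v=9: → [0,6); WM=−∞
i=1 t=3 v=2: → [0,6); WM=3
i=2 t=5 v=7: → [4,10),[0,6); WM=3
i=3 t=5 v=9: → [4,10),[0,6); WM=5
i=4 t=8 v=3: → [8,14),[4,10); WM=5
i=5 t=9 v=3: → [8,14),[4,10); WM=9; [0,6) fires=4
i=6 t=9 v=5: → [8,14),[4,10); WM=9
i=7 t=4 v=7: DROP (t<9-2); WM=9
i=8 t=9 v=6: → [8,14),[4,10); WM=9
i=9 t=12 v=2: → [12,18),[8,14); WM=12; [4,10) fires=6
i=10 t=14 v=2: → [12,18); WM=12
i=11 t=10 v=9: → [8,14); WM=14; [8,14) fires=6
i=12 t=15 v=6: → [12,18); WM=14
i=13 t=9 v=6: DROP (t<14-2); WM=15
i=14 t=20 v=7: → [20,26),[16,22); WM=15
i=15 t=20 v=8: → [20,26),[16,22); WM=20; [12,18) fires=3
i=16 t=21 v=8: → [20,26),[16,22); WM=20
i=17 t=22 v=6: → [20,26); WM=22; [16,22) fires=3
i=18 t=23 v=3: → [20,26); WM=22
i=19 t=24 v=2: → [24,30),[20,26); WM=24
i=20 t=25 v=2: → [24,30),[20,26); WM=24
i=21 t=21 v=9: DROP (t<24-2); WM=25
i=22 t=27 v=7: → [24,30); WM=25
i=23 t=28 v=3: → [28,34),[24,30); WM=28; [20,26) fires=7

7 13 21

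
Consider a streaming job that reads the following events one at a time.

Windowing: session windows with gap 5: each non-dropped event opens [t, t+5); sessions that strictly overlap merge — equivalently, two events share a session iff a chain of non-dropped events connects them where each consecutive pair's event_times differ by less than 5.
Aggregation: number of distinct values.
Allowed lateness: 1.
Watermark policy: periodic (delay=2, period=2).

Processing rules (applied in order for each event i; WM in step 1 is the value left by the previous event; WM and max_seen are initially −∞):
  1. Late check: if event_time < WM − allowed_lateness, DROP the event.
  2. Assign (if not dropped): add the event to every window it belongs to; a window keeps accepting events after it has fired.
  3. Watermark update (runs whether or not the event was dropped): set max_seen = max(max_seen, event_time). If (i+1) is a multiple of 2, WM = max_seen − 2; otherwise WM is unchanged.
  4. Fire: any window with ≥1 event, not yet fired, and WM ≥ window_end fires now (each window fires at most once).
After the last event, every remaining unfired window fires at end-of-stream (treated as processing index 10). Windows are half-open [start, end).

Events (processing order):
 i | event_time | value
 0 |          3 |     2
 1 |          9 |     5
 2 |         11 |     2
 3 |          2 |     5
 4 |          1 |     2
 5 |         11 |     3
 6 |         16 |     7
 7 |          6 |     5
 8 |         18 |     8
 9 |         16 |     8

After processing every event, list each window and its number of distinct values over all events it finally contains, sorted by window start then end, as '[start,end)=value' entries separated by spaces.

[3,8)=1 [9,16)=3 [16,23)=2

i=0 t=3 v=2: → [3,8); WM=−∞
i=1 t=9 v=5: → [9,14); WM=7
i=2 t=11 v=2: → [9,16); WM=7
i=3 t=2 v=5: DROP (t<7-1); WM=9
i=4 t=1 v=2: DROP (t<9-1); WM=9
i=5 t=11 v=3: → [9,16); WM=9
i=6 t=16 v=7: → [16,21); WM=9
i=7 t=6 v=5: DROP (t<9-1); WM=14
i=8 t=18 v=8: → [16,23); WM=14
i=9 t=16 v=8: → [16,23); WM=16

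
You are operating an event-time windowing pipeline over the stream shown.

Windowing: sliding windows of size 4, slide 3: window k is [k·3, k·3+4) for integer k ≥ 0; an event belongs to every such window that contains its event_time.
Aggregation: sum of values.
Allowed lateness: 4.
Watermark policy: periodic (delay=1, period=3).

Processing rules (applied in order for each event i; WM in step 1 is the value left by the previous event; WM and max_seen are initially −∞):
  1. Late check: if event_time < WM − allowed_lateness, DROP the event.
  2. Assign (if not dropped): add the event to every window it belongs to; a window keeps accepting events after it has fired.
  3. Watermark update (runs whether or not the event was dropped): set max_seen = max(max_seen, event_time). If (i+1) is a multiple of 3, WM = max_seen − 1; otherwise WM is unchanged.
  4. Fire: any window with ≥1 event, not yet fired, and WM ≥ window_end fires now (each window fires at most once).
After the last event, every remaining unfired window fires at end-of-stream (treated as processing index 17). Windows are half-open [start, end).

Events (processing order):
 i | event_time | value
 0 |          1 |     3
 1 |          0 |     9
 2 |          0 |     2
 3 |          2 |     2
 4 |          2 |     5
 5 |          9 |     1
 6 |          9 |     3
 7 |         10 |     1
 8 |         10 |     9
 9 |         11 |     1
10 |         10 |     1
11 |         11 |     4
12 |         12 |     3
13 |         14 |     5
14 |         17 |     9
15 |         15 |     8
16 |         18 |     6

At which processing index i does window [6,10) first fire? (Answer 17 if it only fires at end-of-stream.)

11

i=0 t=1 v=3: → [0,4); WM=−∞
i=1 t=0 v=9: → [0,4); WM=−∞
i=2 t=0 v=2: → [0,4); WM=0
i=3 t=2 v=2: → [0,4); WM=0
i=4 t=2 v=5: → [0,4); WM=0
i=5 t=9 v=1: → [9,13),[6,10); WM=8; [0,4) fires=21
i=6 t=9 v=3: → [9,13),[6,10); WM=8
i=7 t=10 v=1: → [9,13); WM=8
i=8 t=10 v=9: → [9,13); WM=9
i=9 t=11 v=1: → [9,13); WM=9
i=10 t=10 v=1: → [9,13); WM=9
i=11 t=11 v=4: → [9,13); WM=10; [6,10) fires=4
i=12 t=12 v=3: → [12,16),[9,13); WM=10
i=13 t=14 v=5: → [12,16); WM=10
i=14 t=17 v=9: → [15,19); WM=16; [9,13) fires=23 [12,16) fires=8
i=15 t=15 v=8: → [15,19),[12,16); WM=16
i=16 t=18 v=6: → [18,22),[15,19); WM=16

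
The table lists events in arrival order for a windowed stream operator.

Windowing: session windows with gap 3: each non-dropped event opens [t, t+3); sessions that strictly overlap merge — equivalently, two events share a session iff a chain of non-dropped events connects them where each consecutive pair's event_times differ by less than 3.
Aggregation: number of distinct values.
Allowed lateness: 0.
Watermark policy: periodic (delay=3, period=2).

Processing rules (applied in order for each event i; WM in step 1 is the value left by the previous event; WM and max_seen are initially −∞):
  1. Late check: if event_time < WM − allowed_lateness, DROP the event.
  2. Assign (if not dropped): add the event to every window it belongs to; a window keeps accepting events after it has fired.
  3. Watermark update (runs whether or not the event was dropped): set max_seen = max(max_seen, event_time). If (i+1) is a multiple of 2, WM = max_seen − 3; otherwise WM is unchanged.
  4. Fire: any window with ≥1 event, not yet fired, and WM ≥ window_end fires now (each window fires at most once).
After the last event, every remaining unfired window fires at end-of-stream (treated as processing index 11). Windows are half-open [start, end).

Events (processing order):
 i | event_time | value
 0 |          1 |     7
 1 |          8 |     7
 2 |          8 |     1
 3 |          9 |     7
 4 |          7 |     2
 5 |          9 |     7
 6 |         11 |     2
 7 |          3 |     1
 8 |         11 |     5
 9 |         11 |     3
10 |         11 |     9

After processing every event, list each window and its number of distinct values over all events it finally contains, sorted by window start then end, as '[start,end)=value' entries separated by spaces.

i=0 t=1 v=7: → [1,4); WM=−∞
i=1 t=8 v=7: → [8,11); WM=5
i=2 t=8 v=1: → [8,11); WM=5
i=3 t=9 v=7: → [8,12); WM=6
i=4 t=7 v=2: → [7,12); WM=6
i=5 t=9 v=7: → [7,12); WM=6
i=6 t=11 v=2: → [7,14); WM=6
i=7 t=3 v=1: DROP (t<6-0); WM=8
i=8 t=11 v=5: → [7,14); WM=8
i=9 t=11 v=3: → [7,14); WM=8
i=10 t=11 v=9: → [7,14); WM=8

[1,4)=1 [7,14)=6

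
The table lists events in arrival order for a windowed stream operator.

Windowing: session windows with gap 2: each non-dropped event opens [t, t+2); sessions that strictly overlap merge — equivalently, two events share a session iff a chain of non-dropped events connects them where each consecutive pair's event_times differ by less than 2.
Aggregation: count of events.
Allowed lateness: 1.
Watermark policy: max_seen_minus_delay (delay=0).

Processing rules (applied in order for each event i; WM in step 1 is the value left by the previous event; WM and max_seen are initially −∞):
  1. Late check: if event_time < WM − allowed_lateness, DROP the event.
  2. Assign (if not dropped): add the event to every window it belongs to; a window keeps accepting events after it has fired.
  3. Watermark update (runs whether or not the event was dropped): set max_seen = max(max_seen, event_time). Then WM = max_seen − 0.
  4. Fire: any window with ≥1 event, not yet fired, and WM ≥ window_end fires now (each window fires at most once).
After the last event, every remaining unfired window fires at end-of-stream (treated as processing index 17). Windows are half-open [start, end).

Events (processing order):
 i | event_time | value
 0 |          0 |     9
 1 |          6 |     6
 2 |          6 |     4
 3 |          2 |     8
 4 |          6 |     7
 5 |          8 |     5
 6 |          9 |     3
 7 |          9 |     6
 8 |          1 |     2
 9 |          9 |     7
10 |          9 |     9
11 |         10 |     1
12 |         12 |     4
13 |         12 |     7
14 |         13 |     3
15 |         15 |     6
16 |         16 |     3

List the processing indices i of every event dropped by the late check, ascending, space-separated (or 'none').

3 8

i=0 t=0 v=9: → [0,2); WM=0
i=1 t=6 v=6: → [6,8); WM=6
i=2 t=6 v=4: → [6,8); WM=6
i=3 t=2 v=8: DROP (t<6-1); WM=6
i=4 t=6 v=7: → [6,8); WM=6
i=5 t=8 v=5: → [8,10); WM=8
i=6 t=9 v=3: → [8,11); WM=9
i=7 t=9 v=6: → [8,11); WM=9
i=8 t=1 v=2: DROP (t<9-1); WM=9
i=9 t=9 v=7: → [8,11); WM=9
i=10 t=9 v=9: → [8,11); WM=9
i=11 t=10 v=1: → [8,12); WM=10
i=12 t=12 v=4: → [12,14); WM=12
i=13 t=12 v=7: → [12,14); WM=12
i=14 t=13 v=3: → [12,15); WM=13
i=15 t=15 v=6: → [15,17); WM=15
i=16 t=16 v=3: → [15,18); WM=16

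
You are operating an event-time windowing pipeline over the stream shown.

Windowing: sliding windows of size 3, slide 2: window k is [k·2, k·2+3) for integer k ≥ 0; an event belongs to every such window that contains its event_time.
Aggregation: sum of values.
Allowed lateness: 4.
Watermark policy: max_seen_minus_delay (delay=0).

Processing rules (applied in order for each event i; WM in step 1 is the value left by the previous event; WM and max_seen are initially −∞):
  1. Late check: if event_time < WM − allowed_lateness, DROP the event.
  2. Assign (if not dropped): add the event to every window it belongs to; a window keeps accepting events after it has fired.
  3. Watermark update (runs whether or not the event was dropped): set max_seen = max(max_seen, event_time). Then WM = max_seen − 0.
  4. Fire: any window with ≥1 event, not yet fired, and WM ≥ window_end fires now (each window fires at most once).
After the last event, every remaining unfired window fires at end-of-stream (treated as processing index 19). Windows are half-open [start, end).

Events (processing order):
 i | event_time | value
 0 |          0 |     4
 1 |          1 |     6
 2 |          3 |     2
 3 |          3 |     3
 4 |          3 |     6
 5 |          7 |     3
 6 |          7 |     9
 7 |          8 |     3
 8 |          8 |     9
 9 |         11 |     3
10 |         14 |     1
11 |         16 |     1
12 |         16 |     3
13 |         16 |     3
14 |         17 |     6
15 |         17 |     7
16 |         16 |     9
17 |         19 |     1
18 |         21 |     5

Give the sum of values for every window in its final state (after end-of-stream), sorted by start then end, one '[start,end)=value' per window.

[0,3)=10 [2,5)=11 [6,9)=24 [8,11)=12 [10,13)=3 [12,15)=1 [14,17)=17 [16,19)=29 [18,21)=1 [20,23)=5

i=0 t=0 v=4: → [0,3); WM=0
i=1 t=1 v=6: → [0,3); WM=1
i=2 t=3 v=2: → [2,5); WM=3; [0,3) fires=10
i=3 t=3 v=3: → [2,5); WM=3
i=4 t=3 v=6: → [2,5); WM=3
i=5 t=7 v=3: → [6,9); WM=7; [2,5) fires=11
i=6 t=7 v=9: → [6,9); WM=7
i=7 t=8 v=3: → [8,11),[6,9); WM=8
i=8 t=8 v=9: → [8,11),[6,9); WM=8
i=9 t=11 v=3: → [10,13); WM=11; [6,9) fires=24 [8,11) fires=12
i=10 t=14 v=1: → [14,17),[12,15); WM=14; [10,13) fires=3
i=11 t=16 v=1: → [16,19),[14,17); WM=16; [12,15) fires=1
i=12 t=16 v=3: → [16,19),[14,17); WM=16
i=13 t=16 v=3: → [16,19),[14,17); WM=16
i=14 t=17 v=6: → [16,19); WM=17; [14,17) fires=8
i=15 t=17 v=7: → [16,19); WM=17
i=16 t=16 v=9: → [16,19),[14,17); WM=17
i=17 t=19 v=1: → [18,21); WM=19; [16,19) fires=29
i=18 t=21 v=5: → [20,23); WM=21; [18,21) fires=1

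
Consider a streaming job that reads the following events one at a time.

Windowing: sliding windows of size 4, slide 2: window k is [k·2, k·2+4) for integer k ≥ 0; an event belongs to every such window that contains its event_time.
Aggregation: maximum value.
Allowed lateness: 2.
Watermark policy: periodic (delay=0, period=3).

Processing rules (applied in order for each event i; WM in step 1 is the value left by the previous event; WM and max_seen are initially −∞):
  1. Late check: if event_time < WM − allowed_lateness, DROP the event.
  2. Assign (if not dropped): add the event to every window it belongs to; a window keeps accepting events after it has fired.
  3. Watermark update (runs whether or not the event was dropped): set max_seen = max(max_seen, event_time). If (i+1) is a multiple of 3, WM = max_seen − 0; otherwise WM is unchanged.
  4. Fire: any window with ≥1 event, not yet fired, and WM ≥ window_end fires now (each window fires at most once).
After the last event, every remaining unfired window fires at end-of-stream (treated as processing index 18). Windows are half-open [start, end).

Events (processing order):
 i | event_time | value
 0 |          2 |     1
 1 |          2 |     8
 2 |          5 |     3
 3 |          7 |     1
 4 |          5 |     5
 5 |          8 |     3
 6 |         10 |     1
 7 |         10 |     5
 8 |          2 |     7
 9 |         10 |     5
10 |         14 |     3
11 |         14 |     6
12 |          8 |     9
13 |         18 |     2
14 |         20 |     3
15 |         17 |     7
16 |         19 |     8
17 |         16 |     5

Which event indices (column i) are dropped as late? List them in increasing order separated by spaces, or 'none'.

i=0 t=2 v=1: → [2,6),[0,4); WM=−∞
i=1 t=2 v=8: → [2,6),[0,4); WM=−∞
i=2 t=5 v=3: → [4,8),[2,6); WM=5; [0,4) fires=8
i=3 t=7 v=1: → [6,10),[4,8); WM=5
i=4 t=5 v=5: → [4,8),[2,6); WM=5
i=5 t=8 v=3: → [8,12),[6,10); WM=8; [2,6) fires=8 [4,8) fires=5
i=6 t=10 v=1: → [10,14),[8,12); WM=8
i=7 t=10 v=5: → [10,14),[8,12); WM=8
i=8 t=2 v=7: DROP (t<8-2); WM=10; [6,10) fires=3
i=9 t=10 v=5: → [10,14),[8,12); WM=10
i=10 t=14 v=3: → [14,18),[12,16); WM=10
i=11 t=14 v=6: → [14,18),[12,16); WM=14; [8,12) fires=5 [10,14) fires=5
i=12 t=8 v=9: DROP (t<14-2); WM=14
i=13 t=18 v=2: → [18,22),[16,20); WM=14
i=14 t=20 v=3: → [20,24),[18,22); WM=20; [12,16) fires=6 [14,18) fires=6 [16,20) fires=2
i=15 t=17 v=7: DROP (t<20-2); WM=20
i=16 t=19 v=8: → [18,22),[16,20); WM=20
i=17 t=16 v=5: DROP (t<20-2); WM=20

8 12 15 17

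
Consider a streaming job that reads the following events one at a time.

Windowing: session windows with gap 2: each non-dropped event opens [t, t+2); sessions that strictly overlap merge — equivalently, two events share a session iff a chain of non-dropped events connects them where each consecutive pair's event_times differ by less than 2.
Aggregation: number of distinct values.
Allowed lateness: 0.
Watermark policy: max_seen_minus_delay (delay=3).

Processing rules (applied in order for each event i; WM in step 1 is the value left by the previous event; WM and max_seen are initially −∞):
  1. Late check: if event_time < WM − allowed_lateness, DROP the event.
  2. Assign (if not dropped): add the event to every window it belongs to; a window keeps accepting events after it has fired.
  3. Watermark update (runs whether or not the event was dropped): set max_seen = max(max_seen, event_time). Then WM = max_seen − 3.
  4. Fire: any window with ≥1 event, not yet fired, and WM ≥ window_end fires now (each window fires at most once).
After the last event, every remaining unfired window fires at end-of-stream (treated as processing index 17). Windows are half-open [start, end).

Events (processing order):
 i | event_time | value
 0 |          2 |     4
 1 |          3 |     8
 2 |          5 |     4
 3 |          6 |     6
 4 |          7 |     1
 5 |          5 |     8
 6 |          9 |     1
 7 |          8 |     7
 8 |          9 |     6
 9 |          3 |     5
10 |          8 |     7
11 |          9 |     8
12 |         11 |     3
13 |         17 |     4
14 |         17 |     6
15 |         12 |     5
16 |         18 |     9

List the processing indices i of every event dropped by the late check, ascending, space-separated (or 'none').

9 15

i=0 t=2 v=4: → [2,4); WM=-1
i=1 t=3 v=8: → [2,5); WM=0
i=2 t=5 v=4: → [5,7); WM=2
i=3 t=6 v=6: → [5,8); WM=3
i=4 t=7 v=1: → [5,9); WM=4
i=5 t=5 v=8: → [5,9); WM=4
i=6 t=9 v=1: → [9,11); WM=6
i=7 t=8 v=7: → [5,11); WM=6
i=8 t=9 v=6: → [5,11); WM=6
i=9 t=3 v=5: DROP (t<6-0); WM=6
i=10 t=8 v=7: → [5,11); WM=6
i=11 t=9 v=8: → [5,11); WM=6
i=12 t=11 v=3: → [11,13); WM=8
i=13 t=17 v=4: → [17,19); WM=14
i=14 t=17 v=6: → [17,19); WM=14
i=15 t=12 v=5: DROP (t<14-0); WM=14
i=16 t=18 v=9: → [17,20); WM=15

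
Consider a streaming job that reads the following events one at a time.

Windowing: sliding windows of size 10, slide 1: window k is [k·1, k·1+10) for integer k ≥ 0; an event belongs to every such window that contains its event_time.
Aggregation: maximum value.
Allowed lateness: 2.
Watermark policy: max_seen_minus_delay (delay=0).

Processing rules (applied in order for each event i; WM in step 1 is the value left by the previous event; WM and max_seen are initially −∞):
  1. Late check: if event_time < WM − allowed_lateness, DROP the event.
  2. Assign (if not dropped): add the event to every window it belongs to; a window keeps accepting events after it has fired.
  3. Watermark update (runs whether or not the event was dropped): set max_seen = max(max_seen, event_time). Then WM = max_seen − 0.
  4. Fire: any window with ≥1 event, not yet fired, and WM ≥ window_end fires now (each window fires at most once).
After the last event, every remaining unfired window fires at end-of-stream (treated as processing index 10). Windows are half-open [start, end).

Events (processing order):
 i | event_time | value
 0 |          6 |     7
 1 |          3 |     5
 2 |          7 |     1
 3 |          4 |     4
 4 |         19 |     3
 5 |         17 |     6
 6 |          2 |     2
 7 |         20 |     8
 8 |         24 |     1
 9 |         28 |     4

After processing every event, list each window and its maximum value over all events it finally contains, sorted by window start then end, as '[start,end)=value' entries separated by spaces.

[0,10)=7 [1,11)=7 [2,12)=7 [3,13)=7 [4,14)=7 [5,15)=7 [6,16)=7 [7,17)=1 [8,18)=6 [9,19)=6 [10,20)=6 [11,21)=8 [12,22)=8 [13,23)=8 [14,24)=8 [15,25)=8 [16,26)=8 [17,27)=8 [18,28)=8 [19,29)=8 [20,30)=8 [21,31)=4 [22,32)=4 [23,33)=4 [24,34)=4 [25,35)=4 [26,36)=4 [27,37)=4 [28,38)=4

i=0 t=6 v=7: → [6,16),[5,15),[4,14),[3,13),[2,12),[1,11),[0,10); WM=6
i=1 t=3 v=5: DROP (t<6-2); WM=6
i=2 t=7 v=1: → [7,17),[6,16),[5,15),[4,14),[3,13),[2,12),[1,11),[0,10); WM=7
i=3 t=4 v=4: DROP (t<7-2); WM=7
i=4 t=19 v=3: → [19,29),[18,28),[17,27),[16,26),[15,25),[14,24),[13,23),[12,22),[11,21),[10,20); WM=19; [0,10) fires=7 [1,11) fires=7 [2,12) fires=7 [3,13) fires=7 [4,14) fires=7 [5,15) fires=7 [6,16) fires=7 [7,17) fires=1
i=5 t=17 v=6: → [17,27),[16,26),[15,25),[14,24),[13,23),[12,22),[11,21),[10,20),[9,19),[8,18); WM=19; [8,18) fires=6 [9,19) fires=6
i=6 t=2 v=2: DROP (t<19-2); WM=19
i=7 t=20 v=8: → [20,30),[19,29),[18,28),[17,27),[16,26),[15,25),[14,24),[13,23),[12,22),[11,21); WM=20; [10,20) fires=6
i=8 t=24 v=1: → [24,34),[23,33),[22,32),[21,31),[20,30),[19,29),[18,28),[17,27),[16,26),[15,25); WM=24; [11,21) fires=8 [12,22) fires=8 [13,23) fires=8 [14,24) fires=8
i=9 t=28 v=4: → [28,38),[27,37),[26,36),[25,35),[24,34),[23,33),[22,32),[21,31),[20,30),[19,29); WM=28; [15,25) fires=8 [16,26) fires=8 [17,27) fires=8 [18,28) fires=8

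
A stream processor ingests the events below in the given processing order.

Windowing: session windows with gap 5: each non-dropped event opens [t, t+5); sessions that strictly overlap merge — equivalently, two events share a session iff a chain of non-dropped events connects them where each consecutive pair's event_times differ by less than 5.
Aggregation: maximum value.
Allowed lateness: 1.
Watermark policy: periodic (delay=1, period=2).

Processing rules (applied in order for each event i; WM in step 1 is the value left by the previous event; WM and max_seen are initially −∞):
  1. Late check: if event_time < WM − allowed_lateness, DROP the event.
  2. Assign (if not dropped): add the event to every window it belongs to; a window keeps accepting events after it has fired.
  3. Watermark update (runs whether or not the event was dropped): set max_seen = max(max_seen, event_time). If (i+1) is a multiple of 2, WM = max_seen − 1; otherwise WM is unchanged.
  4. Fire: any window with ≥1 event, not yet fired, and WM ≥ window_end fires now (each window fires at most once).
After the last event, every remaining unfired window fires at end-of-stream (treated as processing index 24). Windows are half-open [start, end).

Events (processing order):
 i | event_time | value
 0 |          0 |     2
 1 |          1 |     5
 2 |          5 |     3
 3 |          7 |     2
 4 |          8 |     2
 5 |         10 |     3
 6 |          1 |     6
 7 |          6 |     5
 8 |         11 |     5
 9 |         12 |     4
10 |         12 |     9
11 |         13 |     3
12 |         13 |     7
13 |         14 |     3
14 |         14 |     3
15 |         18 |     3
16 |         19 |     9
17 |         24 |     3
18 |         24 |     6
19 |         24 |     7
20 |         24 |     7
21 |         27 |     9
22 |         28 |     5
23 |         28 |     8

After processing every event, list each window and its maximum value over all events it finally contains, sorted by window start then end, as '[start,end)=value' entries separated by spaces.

i=0 t=0 v=2: → [0,5); WM=−∞
i=1 t=1 v=5: → [0,6); WM=0
i=2 t=5 v=3: → [0,10); WM=0
i=3 t=7 v=2: → [0,12); WM=6
i=4 t=8 v=2: → [0,13); WM=6
i=5 t=10 v=3: → [0,15); WM=9
i=6 t=1 v=6: DROP (t<9-1); WM=9
i=7 t=6 v=5: DROP (t<9-1); WM=9
i=8 t=11 v=5: → [0,16); WM=9
i=9 t=12 v=4: → [0,17); WM=11
i=10 t=12 v=9: → [0,17); WM=11
i=11 t=13 v=3: → [0,18); WM=12
i=12 t=13 v=7: → [0,18); WM=12
i=13 t=14 v=3: → [0,19); WM=13
i=14 t=14 v=3: → [0,19); WM=13
i=15 t=18 v=3: → [0,23); WM=17
i=16 t=19 v=9: → [0,24); WM=17
i=17 t=24 v=3: → [24,29); WM=23
i=18 t=24 v=6: → [24,29); WM=23
i=19 t=24 v=7: → [24,29); WM=23
i=20 t=24 v=7: → [24,29); WM=23
i=21 t=27 v=9: → [24,32); WM=26
i=22 t=28 v=5: → [24,33); WM=26
i=23 t=28 v=8: → [24,33); WM=27

[0,24)=9 [24,33)=9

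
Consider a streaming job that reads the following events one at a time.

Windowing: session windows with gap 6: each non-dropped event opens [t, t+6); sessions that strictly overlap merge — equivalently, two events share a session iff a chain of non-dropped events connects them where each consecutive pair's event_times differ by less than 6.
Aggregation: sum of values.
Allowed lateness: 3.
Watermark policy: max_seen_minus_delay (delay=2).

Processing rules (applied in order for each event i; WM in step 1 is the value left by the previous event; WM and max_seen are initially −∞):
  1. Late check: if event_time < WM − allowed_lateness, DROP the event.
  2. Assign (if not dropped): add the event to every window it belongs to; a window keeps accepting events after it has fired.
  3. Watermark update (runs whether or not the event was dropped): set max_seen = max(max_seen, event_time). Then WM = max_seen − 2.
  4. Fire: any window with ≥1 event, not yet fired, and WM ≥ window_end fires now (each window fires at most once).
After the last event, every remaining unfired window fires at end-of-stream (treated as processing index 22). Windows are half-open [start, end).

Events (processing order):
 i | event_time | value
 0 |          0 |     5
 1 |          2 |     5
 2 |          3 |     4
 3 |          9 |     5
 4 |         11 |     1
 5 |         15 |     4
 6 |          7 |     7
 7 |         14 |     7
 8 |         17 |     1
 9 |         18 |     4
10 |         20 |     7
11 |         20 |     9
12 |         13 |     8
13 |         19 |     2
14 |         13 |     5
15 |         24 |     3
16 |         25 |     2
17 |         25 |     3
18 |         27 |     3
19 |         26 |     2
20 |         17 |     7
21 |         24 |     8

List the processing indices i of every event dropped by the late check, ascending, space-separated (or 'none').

i=0 t=0 v=5: → [0,6); WM=-2
i=1 t=2 v=5: → [0,8); WM=0
i=2 t=3 v=4: → [0,9); WM=1
i=3 t=9 v=5: → [9,15); WM=7
i=4 t=11 v=1: → [9,17); WM=9
i=5 t=15 v=4: → [9,21); WM=13
i=6 t=7 v=7: DROP (t<13-3); WM=13
i=7 t=14 v=7: → [9,21); WM=13
i=8 t=17 v=1: → [9,23); WM=15
i=9 t=18 v=4: → [9,24); WM=16
i=10 t=20 v=7: → [9,26); WM=18
i=11 t=20 v=9: → [9,26); WM=18
i=12 t=13 v=8: DROP (t<18-3); WM=18
i=13 t=19 v=2: → [9,26); WM=18
i=14 t=13 v=5: DROP (t<18-3); WM=18
i=15 t=24 v=3: → [9,30); WM=22
i=16 t=25 v=2: → [9,31); WM=23
i=17 t=25 v=3: → [9,31); WM=23
i=18 t=27 v=3: → [9,33); WM=25
i=19 t=26 v=2: → [9,33); WM=25
i=20 t=17 v=7: DROP (t<25-3); WM=25
i=21 t=24 v=8: → [9,33); WM=25

6 12 14 20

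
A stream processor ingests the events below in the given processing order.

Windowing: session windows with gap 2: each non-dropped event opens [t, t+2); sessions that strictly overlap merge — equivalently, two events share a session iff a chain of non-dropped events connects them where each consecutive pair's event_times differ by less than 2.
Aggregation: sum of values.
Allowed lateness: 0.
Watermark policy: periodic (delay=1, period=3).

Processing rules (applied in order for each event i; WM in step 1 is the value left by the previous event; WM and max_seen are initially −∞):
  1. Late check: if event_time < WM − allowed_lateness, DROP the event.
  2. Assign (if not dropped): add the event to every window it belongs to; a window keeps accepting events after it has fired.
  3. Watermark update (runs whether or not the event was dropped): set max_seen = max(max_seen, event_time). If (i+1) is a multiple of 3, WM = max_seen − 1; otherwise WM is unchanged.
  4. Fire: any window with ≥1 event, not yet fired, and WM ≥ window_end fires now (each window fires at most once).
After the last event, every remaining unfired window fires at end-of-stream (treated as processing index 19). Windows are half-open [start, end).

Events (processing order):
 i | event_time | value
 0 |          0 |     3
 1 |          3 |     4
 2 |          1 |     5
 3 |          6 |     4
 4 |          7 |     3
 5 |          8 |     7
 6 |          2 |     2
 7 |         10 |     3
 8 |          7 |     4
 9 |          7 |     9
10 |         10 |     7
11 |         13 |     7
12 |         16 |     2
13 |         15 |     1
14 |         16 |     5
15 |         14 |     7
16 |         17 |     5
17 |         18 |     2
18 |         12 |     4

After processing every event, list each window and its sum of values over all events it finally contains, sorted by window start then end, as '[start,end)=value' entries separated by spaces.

i=0 t=0 v=3: → [0,2); WM=−∞
i=1 t=3 v=4: → [3,5); WM=−∞
i=2 t=1 v=5: → [0,3); WM=2
i=3 t=6 v=4: → [6,8); WM=2
i=4 t=7 v=3: → [6,9); WM=2
i=5 t=8 v=7: → [6,10); WM=7
i=6 t=2 v=2: DROP (t<7-0); WM=7
i=7 t=10 v=3: → [10,12); WM=7
i=8 t=7 v=4: → [6,10); WM=9
i=9 t=7 v=9: DROP (t<9-0); WM=9
i=10 t=10 v=7: → [10,12); WM=9
i=11 t=13 v=7: → [13,15); WM=12
i=12 t=16 v=2: → [16,18); WM=12
i=13 t=15 v=1: → [15,18); WM=12
i=14 t=16 v=5: → [15,18); WM=15
i=15 t=14 v=7: DROP (t<15-0); WM=15
i=16 t=17 v=5: → [15,19); WM=15
i=17 t=18 v=2: → [15,20); WM=17
i=18 t=12 v=4: DROP (t<17-0); WM=17

[0,3)=8 [3,5)=4 [6,10)=18 [10,12)=10 [13,15)=7 [15,20)=15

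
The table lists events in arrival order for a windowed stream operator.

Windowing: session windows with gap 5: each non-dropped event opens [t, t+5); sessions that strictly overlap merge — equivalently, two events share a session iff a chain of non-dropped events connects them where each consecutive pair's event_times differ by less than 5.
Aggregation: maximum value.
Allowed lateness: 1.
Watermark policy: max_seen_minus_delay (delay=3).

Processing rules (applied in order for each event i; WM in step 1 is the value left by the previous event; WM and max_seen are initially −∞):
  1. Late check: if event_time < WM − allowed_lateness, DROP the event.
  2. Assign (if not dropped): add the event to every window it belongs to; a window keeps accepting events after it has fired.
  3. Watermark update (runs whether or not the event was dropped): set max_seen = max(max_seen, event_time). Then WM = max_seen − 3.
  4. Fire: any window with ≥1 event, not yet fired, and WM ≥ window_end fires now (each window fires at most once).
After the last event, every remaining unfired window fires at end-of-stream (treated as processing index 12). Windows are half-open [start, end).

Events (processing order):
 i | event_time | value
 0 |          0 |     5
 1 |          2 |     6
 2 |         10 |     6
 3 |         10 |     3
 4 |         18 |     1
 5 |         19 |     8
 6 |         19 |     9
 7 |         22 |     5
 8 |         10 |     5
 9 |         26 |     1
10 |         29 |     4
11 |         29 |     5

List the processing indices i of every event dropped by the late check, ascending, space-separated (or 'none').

8

i=0 t=0 v=5: → [0,5); WM=-3
i=1 t=2 v=6: → [0,7); WM=-1
i=2 t=10 v=6: → [10,15); WM=7
i=3 t=10 v=3: → [10,15); WM=7
i=4 t=18 v=1: → [18,23); WM=15
i=5 t=19 v=8: → [18,24); WM=16
i=6 t=19 v=9: → [18,24); WM=16
i=7 t=22 v=5: → [18,27); WM=19
i=8 t=10 v=5: DROP (t<19-1); WM=19
i=9 t=26 v=1: → [18,31); WM=23
i=10 t=29 v=4: → [18,34); WM=26
i=11 t=29 v=5: → [18,34); WM=26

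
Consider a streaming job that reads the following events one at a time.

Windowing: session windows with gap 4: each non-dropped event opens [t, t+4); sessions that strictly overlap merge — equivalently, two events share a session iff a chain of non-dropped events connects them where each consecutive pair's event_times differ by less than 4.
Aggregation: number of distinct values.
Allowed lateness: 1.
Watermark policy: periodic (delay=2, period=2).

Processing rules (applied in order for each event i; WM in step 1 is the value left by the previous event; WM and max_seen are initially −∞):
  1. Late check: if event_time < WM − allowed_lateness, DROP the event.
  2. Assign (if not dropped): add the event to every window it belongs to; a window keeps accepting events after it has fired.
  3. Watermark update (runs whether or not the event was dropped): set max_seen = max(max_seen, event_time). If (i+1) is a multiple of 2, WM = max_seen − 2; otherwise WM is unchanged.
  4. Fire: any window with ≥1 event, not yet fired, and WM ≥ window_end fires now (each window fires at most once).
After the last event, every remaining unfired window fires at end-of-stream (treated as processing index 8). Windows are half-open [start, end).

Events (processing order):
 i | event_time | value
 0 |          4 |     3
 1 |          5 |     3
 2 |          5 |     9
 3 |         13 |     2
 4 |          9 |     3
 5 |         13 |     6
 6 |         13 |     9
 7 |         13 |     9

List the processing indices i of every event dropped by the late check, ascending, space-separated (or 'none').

4

i=0 t=4 v=3: → [4,8); WM=−∞
i=1 t=5 v=3: → [4,9); WM=3
i=2 t=5 v=9: → [4,9); WM=3
i=3 t=13 v=2: → [13,17); WM=11
i=4 t=9 v=3: DROP (t<11-1); WM=11
i=5 t=13 v=6: → [13,17); WM=11
i=6 t=13 v=9: → [13,17); WM=11
i=7 t=13 v=9: → [13,17); WM=11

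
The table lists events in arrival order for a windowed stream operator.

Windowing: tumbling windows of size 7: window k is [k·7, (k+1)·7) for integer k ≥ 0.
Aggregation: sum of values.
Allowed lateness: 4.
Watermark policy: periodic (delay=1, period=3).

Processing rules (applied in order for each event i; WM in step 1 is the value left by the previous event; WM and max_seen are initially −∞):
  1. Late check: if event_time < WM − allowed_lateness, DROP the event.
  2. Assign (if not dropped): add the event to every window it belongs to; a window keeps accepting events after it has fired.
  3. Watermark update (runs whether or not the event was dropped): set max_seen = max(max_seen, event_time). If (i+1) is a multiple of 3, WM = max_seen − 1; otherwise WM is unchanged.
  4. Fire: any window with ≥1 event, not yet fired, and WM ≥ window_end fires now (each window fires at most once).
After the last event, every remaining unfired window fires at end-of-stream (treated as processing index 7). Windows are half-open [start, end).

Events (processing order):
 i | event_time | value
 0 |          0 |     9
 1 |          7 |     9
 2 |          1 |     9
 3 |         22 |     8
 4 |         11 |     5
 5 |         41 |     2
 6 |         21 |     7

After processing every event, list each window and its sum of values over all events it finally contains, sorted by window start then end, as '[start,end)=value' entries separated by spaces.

[0,7)=18 [7,14)=14 [21,28)=8 [35,42)=2

i=0 t=0 v=9: → [0,7); WM=−∞
i=1 t=7 v=9: → [7,14); WM=−∞
i=2 t=1 v=9: → [0,7); WM=6
i=3 t=22 v=8: → [21,28); WM=6
i=4 t=11 v=5: → [7,14); WM=6
i=5 t=41 v=2: → [35,42); WM=40; [0,7) fires=18 [7,14) fires=14 [21,28) fires=8
i=6 t=21 v=7: DROP (t<40-4); WM=40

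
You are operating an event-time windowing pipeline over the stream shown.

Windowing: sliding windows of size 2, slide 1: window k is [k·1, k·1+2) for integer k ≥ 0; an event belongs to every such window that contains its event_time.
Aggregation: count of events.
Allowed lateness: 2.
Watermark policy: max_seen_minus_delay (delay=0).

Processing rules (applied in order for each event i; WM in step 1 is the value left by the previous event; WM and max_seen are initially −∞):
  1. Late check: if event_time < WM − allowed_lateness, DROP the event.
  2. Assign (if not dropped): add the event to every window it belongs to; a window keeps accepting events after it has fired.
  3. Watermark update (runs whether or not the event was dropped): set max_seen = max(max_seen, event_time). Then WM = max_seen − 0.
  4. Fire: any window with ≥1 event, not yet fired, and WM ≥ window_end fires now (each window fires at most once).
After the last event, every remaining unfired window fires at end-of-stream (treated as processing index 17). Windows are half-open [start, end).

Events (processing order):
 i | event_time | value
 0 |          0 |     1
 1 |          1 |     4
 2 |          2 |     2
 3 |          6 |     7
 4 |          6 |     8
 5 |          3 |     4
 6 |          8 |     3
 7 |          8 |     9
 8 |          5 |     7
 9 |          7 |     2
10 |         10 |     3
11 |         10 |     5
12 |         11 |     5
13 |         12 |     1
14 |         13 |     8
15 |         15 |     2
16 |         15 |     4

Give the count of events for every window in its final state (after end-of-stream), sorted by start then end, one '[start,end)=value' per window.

i=0 t=0 v=1: → [0,2); WM=0
i=1 t=1 v=4: → [1,3),[0,2); WM=1
i=2 t=2 v=2: → [2,4),[1,3); WM=2; [0,2) fires=2
i=3 t=6 v=7: → [6,8),[5,7); WM=6; [1,3) fires=2 [2,4) fires=1
i=4 t=6 v=8: → [6,8),[5,7); WM=6
i=5 t=3 v=4: DROP (t<6-2); WM=6
i=6 t=8 v=3: → [8,10),[7,9); WM=8; [5,7) fires=2 [6,8) fires=2
i=7 t=8 v=9: → [8,10),[7,9); WM=8
i=8 t=5 v=7: DROP (t<8-2); WM=8
i=9 t=7 v=2: → [7,9),[6,8); WM=8
i=10 t=10 v=3: → [10,12),[9,11); WM=10; [7,9) fires=3 [8,10) fires=2
i=11 t=10 v=5: → [10,12),[9,11); WM=10
i=12 t=11 v=5: → [11,13),[10,12); WM=11; [9,11) fires=2
i=13 t=12 v=1: → [12,14),[11,13); WM=12; [10,12) fires=3
i=14 t=13 v=8: → [13,15),[12,14); WM=13; [11,13) fires=2
i=15 t=15 v=2: → [15,17),[14,16); WM=15; [12,14) fires=2 [13,15) fires=1
i=16 t=15 v=4: → [15,17),[14,16); WM=15

[0,2)=2 [1,3)=2 [2,4)=1 [5,7)=2 [6,8)=3 [7,9)=3 [8,10)=2 [9,11)=2 [10,12)=3 [11,13)=2 [12,14)=2 [13,15)=1 [14,16)=2 [15,17)=2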